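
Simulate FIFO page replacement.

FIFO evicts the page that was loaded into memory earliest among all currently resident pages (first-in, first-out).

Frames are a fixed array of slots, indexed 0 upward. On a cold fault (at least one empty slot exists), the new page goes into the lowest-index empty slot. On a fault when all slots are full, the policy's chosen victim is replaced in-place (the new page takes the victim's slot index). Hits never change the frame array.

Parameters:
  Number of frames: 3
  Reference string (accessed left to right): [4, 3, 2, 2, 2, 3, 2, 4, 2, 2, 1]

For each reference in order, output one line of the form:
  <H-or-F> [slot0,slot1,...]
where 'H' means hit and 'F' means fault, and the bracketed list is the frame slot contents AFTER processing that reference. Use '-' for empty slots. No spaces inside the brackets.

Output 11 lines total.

F [4,-,-]
F [4,3,-]
F [4,3,2]
H [4,3,2]
H [4,3,2]
H [4,3,2]
H [4,3,2]
H [4,3,2]
H [4,3,2]
H [4,3,2]
F [1,3,2]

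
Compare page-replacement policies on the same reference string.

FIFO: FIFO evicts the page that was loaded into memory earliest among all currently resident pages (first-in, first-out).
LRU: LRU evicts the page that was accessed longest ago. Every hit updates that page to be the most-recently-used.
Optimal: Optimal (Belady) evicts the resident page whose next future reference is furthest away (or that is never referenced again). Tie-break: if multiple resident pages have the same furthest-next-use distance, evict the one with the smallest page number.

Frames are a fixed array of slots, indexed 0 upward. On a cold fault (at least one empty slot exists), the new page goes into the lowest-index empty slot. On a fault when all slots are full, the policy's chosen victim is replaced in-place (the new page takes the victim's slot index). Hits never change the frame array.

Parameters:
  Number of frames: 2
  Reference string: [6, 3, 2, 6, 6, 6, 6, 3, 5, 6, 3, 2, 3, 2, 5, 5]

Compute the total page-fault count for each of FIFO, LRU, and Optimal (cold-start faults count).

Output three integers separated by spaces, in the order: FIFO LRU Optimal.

Answer: 10 10 8

Derivation:
--- FIFO ---
  step 0: ref 6 -> FAULT, frames=[6,-] (faults so far: 1)
  step 1: ref 3 -> FAULT, frames=[6,3] (faults so far: 2)
  step 2: ref 2 -> FAULT, evict 6, frames=[2,3] (faults so far: 3)
  step 3: ref 6 -> FAULT, evict 3, frames=[2,6] (faults so far: 4)
  step 4: ref 6 -> HIT, frames=[2,6] (faults so far: 4)
  step 5: ref 6 -> HIT, frames=[2,6] (faults so far: 4)
  step 6: ref 6 -> HIT, frames=[2,6] (faults so far: 4)
  step 7: ref 3 -> FAULT, evict 2, frames=[3,6] (faults so far: 5)
  step 8: ref 5 -> FAULT, evict 6, frames=[3,5] (faults so far: 6)
  step 9: ref 6 -> FAULT, evict 3, frames=[6,5] (faults so far: 7)
  step 10: ref 3 -> FAULT, evict 5, frames=[6,3] (faults so far: 8)
  step 11: ref 2 -> FAULT, evict 6, frames=[2,3] (faults so far: 9)
  step 12: ref 3 -> HIT, frames=[2,3] (faults so far: 9)
  step 13: ref 2 -> HIT, frames=[2,3] (faults so far: 9)
  step 14: ref 5 -> FAULT, evict 3, frames=[2,5] (faults so far: 10)
  step 15: ref 5 -> HIT, frames=[2,5] (faults so far: 10)
  FIFO total faults: 10
--- LRU ---
  step 0: ref 6 -> FAULT, frames=[6,-] (faults so far: 1)
  step 1: ref 3 -> FAULT, frames=[6,3] (faults so far: 2)
  step 2: ref 2 -> FAULT, evict 6, frames=[2,3] (faults so far: 3)
  step 3: ref 6 -> FAULT, evict 3, frames=[2,6] (faults so far: 4)
  step 4: ref 6 -> HIT, frames=[2,6] (faults so far: 4)
  step 5: ref 6 -> HIT, frames=[2,6] (faults so far: 4)
  step 6: ref 6 -> HIT, frames=[2,6] (faults so far: 4)
  step 7: ref 3 -> FAULT, evict 2, frames=[3,6] (faults so far: 5)
  step 8: ref 5 -> FAULT, evict 6, frames=[3,5] (faults so far: 6)
  step 9: ref 6 -> FAULT, evict 3, frames=[6,5] (faults so far: 7)
  step 10: ref 3 -> FAULT, evict 5, frames=[6,3] (faults so far: 8)
  step 11: ref 2 -> FAULT, evict 6, frames=[2,3] (faults so far: 9)
  step 12: ref 3 -> HIT, frames=[2,3] (faults so far: 9)
  step 13: ref 2 -> HIT, frames=[2,3] (faults so far: 9)
  step 14: ref 5 -> FAULT, evict 3, frames=[2,5] (faults so far: 10)
  step 15: ref 5 -> HIT, frames=[2,5] (faults so far: 10)
  LRU total faults: 10
--- Optimal ---
  step 0: ref 6 -> FAULT, frames=[6,-] (faults so far: 1)
  step 1: ref 3 -> FAULT, frames=[6,3] (faults so far: 2)
  step 2: ref 2 -> FAULT, evict 3, frames=[6,2] (faults so far: 3)
  step 3: ref 6 -> HIT, frames=[6,2] (faults so far: 3)
  step 4: ref 6 -> HIT, frames=[6,2] (faults so far: 3)
  step 5: ref 6 -> HIT, frames=[6,2] (faults so far: 3)
  step 6: ref 6 -> HIT, frames=[6,2] (faults so far: 3)
  step 7: ref 3 -> FAULT, evict 2, frames=[6,3] (faults so far: 4)
  step 8: ref 5 -> FAULT, evict 3, frames=[6,5] (faults so far: 5)
  step 9: ref 6 -> HIT, frames=[6,5] (faults so far: 5)
  step 10: ref 3 -> FAULT, evict 6, frames=[3,5] (faults so far: 6)
  step 11: ref 2 -> FAULT, evict 5, frames=[3,2] (faults so far: 7)
  step 12: ref 3 -> HIT, frames=[3,2] (faults so far: 7)
  step 13: ref 2 -> HIT, frames=[3,2] (faults so far: 7)
  step 14: ref 5 -> FAULT, evict 2, frames=[3,5] (faults so far: 8)
  step 15: ref 5 -> HIT, frames=[3,5] (faults so far: 8)
  Optimal total faults: 8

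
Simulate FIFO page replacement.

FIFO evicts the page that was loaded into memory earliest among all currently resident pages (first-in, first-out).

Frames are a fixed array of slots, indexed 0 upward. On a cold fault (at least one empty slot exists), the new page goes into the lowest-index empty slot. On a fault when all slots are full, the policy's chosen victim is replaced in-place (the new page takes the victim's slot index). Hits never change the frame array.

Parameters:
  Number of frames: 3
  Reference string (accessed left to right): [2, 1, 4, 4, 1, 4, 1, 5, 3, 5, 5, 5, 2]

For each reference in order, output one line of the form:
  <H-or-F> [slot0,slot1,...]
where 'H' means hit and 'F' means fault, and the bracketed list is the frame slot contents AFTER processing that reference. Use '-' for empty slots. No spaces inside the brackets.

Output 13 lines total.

F [2,-,-]
F [2,1,-]
F [2,1,4]
H [2,1,4]
H [2,1,4]
H [2,1,4]
H [2,1,4]
F [5,1,4]
F [5,3,4]
H [5,3,4]
H [5,3,4]
H [5,3,4]
F [5,3,2]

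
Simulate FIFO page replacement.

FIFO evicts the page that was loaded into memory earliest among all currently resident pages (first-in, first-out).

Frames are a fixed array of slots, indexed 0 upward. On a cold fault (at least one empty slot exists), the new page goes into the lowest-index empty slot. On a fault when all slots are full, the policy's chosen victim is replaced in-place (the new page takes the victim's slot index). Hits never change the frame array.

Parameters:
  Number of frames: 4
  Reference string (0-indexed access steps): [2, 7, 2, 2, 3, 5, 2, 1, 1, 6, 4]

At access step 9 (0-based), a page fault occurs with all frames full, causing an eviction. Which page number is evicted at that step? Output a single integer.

Step 0: ref 2 -> FAULT, frames=[2,-,-,-]
Step 1: ref 7 -> FAULT, frames=[2,7,-,-]
Step 2: ref 2 -> HIT, frames=[2,7,-,-]
Step 3: ref 2 -> HIT, frames=[2,7,-,-]
Step 4: ref 3 -> FAULT, frames=[2,7,3,-]
Step 5: ref 5 -> FAULT, frames=[2,7,3,5]
Step 6: ref 2 -> HIT, frames=[2,7,3,5]
Step 7: ref 1 -> FAULT, evict 2, frames=[1,7,3,5]
Step 8: ref 1 -> HIT, frames=[1,7,3,5]
Step 9: ref 6 -> FAULT, evict 7, frames=[1,6,3,5]
At step 9: evicted page 7

Answer: 7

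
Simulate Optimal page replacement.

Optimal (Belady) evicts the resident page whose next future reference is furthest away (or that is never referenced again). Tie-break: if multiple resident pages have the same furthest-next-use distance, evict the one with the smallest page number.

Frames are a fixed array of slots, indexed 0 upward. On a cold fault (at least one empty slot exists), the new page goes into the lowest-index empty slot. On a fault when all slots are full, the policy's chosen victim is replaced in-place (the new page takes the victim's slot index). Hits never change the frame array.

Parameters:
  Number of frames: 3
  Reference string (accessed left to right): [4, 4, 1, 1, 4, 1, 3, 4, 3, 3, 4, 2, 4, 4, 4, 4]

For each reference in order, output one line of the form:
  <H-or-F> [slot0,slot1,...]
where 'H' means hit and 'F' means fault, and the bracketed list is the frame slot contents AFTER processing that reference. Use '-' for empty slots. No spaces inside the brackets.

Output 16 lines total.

F [4,-,-]
H [4,-,-]
F [4,1,-]
H [4,1,-]
H [4,1,-]
H [4,1,-]
F [4,1,3]
H [4,1,3]
H [4,1,3]
H [4,1,3]
H [4,1,3]
F [4,2,3]
H [4,2,3]
H [4,2,3]
H [4,2,3]
H [4,2,3]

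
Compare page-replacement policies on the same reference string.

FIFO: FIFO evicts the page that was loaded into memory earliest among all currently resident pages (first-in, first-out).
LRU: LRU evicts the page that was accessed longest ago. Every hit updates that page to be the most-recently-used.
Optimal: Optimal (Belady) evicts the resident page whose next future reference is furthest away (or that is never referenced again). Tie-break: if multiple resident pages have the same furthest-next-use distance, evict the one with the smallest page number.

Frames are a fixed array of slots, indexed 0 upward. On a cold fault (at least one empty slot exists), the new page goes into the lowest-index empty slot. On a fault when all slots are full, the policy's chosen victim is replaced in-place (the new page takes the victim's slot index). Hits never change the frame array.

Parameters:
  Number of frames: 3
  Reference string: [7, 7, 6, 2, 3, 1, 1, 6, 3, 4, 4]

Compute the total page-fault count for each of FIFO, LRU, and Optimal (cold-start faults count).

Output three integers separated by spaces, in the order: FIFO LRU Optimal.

--- FIFO ---
  step 0: ref 7 -> FAULT, frames=[7,-,-] (faults so far: 1)
  step 1: ref 7 -> HIT, frames=[7,-,-] (faults so far: 1)
  step 2: ref 6 -> FAULT, frames=[7,6,-] (faults so far: 2)
  step 3: ref 2 -> FAULT, frames=[7,6,2] (faults so far: 3)
  step 4: ref 3 -> FAULT, evict 7, frames=[3,6,2] (faults so far: 4)
  step 5: ref 1 -> FAULT, evict 6, frames=[3,1,2] (faults so far: 5)
  step 6: ref 1 -> HIT, frames=[3,1,2] (faults so far: 5)
  step 7: ref 6 -> FAULT, evict 2, frames=[3,1,6] (faults so far: 6)
  step 8: ref 3 -> HIT, frames=[3,1,6] (faults so far: 6)
  step 9: ref 4 -> FAULT, evict 3, frames=[4,1,6] (faults so far: 7)
  step 10: ref 4 -> HIT, frames=[4,1,6] (faults so far: 7)
  FIFO total faults: 7
--- LRU ---
  step 0: ref 7 -> FAULT, frames=[7,-,-] (faults so far: 1)
  step 1: ref 7 -> HIT, frames=[7,-,-] (faults so far: 1)
  step 2: ref 6 -> FAULT, frames=[7,6,-] (faults so far: 2)
  step 3: ref 2 -> FAULT, frames=[7,6,2] (faults so far: 3)
  step 4: ref 3 -> FAULT, evict 7, frames=[3,6,2] (faults so far: 4)
  step 5: ref 1 -> FAULT, evict 6, frames=[3,1,2] (faults so far: 5)
  step 6: ref 1 -> HIT, frames=[3,1,2] (faults so far: 5)
  step 7: ref 6 -> FAULT, evict 2, frames=[3,1,6] (faults so far: 6)
  step 8: ref 3 -> HIT, frames=[3,1,6] (faults so far: 6)
  step 9: ref 4 -> FAULT, evict 1, frames=[3,4,6] (faults so far: 7)
  step 10: ref 4 -> HIT, frames=[3,4,6] (faults so far: 7)
  LRU total faults: 7
--- Optimal ---
  step 0: ref 7 -> FAULT, frames=[7,-,-] (faults so far: 1)
  step 1: ref 7 -> HIT, frames=[7,-,-] (faults so far: 1)
  step 2: ref 6 -> FAULT, frames=[7,6,-] (faults so far: 2)
  step 3: ref 2 -> FAULT, frames=[7,6,2] (faults so far: 3)
  step 4: ref 3 -> FAULT, evict 2, frames=[7,6,3] (faults so far: 4)
  step 5: ref 1 -> FAULT, evict 7, frames=[1,6,3] (faults so far: 5)
  step 6: ref 1 -> HIT, frames=[1,6,3] (faults so far: 5)
  step 7: ref 6 -> HIT, frames=[1,6,3] (faults so far: 5)
  step 8: ref 3 -> HIT, frames=[1,6,3] (faults so far: 5)
  step 9: ref 4 -> FAULT, evict 1, frames=[4,6,3] (faults so far: 6)
  step 10: ref 4 -> HIT, frames=[4,6,3] (faults so far: 6)
  Optimal total faults: 6

Answer: 7 7 6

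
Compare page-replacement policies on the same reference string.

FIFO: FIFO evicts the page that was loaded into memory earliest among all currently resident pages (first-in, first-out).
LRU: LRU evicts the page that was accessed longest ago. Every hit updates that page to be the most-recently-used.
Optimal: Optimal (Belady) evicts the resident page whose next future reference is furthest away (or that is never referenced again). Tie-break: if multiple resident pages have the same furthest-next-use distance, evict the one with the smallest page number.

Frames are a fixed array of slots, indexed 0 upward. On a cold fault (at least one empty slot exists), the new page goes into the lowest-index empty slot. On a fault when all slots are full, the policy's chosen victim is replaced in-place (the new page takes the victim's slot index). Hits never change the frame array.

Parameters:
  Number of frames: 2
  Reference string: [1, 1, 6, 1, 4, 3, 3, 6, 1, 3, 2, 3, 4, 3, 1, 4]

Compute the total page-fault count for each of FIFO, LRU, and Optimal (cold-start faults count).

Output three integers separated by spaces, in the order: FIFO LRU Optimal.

--- FIFO ---
  step 0: ref 1 -> FAULT, frames=[1,-] (faults so far: 1)
  step 1: ref 1 -> HIT, frames=[1,-] (faults so far: 1)
  step 2: ref 6 -> FAULT, frames=[1,6] (faults so far: 2)
  step 3: ref 1 -> HIT, frames=[1,6] (faults so far: 2)
  step 4: ref 4 -> FAULT, evict 1, frames=[4,6] (faults so far: 3)
  step 5: ref 3 -> FAULT, evict 6, frames=[4,3] (faults so far: 4)
  step 6: ref 3 -> HIT, frames=[4,3] (faults so far: 4)
  step 7: ref 6 -> FAULT, evict 4, frames=[6,3] (faults so far: 5)
  step 8: ref 1 -> FAULT, evict 3, frames=[6,1] (faults so far: 6)
  step 9: ref 3 -> FAULT, evict 6, frames=[3,1] (faults so far: 7)
  step 10: ref 2 -> FAULT, evict 1, frames=[3,2] (faults so far: 8)
  step 11: ref 3 -> HIT, frames=[3,2] (faults so far: 8)
  step 12: ref 4 -> FAULT, evict 3, frames=[4,2] (faults so far: 9)
  step 13: ref 3 -> FAULT, evict 2, frames=[4,3] (faults so far: 10)
  step 14: ref 1 -> FAULT, evict 4, frames=[1,3] (faults so far: 11)
  step 15: ref 4 -> FAULT, evict 3, frames=[1,4] (faults so far: 12)
  FIFO total faults: 12
--- LRU ---
  step 0: ref 1 -> FAULT, frames=[1,-] (faults so far: 1)
  step 1: ref 1 -> HIT, frames=[1,-] (faults so far: 1)
  step 2: ref 6 -> FAULT, frames=[1,6] (faults so far: 2)
  step 3: ref 1 -> HIT, frames=[1,6] (faults so far: 2)
  step 4: ref 4 -> FAULT, evict 6, frames=[1,4] (faults so far: 3)
  step 5: ref 3 -> FAULT, evict 1, frames=[3,4] (faults so far: 4)
  step 6: ref 3 -> HIT, frames=[3,4] (faults so far: 4)
  step 7: ref 6 -> FAULT, evict 4, frames=[3,6] (faults so far: 5)
  step 8: ref 1 -> FAULT, evict 3, frames=[1,6] (faults so far: 6)
  step 9: ref 3 -> FAULT, evict 6, frames=[1,3] (faults so far: 7)
  step 10: ref 2 -> FAULT, evict 1, frames=[2,3] (faults so far: 8)
  step 11: ref 3 -> HIT, frames=[2,3] (faults so far: 8)
  step 12: ref 4 -> FAULT, evict 2, frames=[4,3] (faults so far: 9)
  step 13: ref 3 -> HIT, frames=[4,3] (faults so far: 9)
  step 14: ref 1 -> FAULT, evict 4, frames=[1,3] (faults so far: 10)
  step 15: ref 4 -> FAULT, evict 3, frames=[1,4] (faults so far: 11)
  LRU total faults: 11
--- Optimal ---
  step 0: ref 1 -> FAULT, frames=[1,-] (faults so far: 1)
  step 1: ref 1 -> HIT, frames=[1,-] (faults so far: 1)
  step 2: ref 6 -> FAULT, frames=[1,6] (faults so far: 2)
  step 3: ref 1 -> HIT, frames=[1,6] (faults so far: 2)
  step 4: ref 4 -> FAULT, evict 1, frames=[4,6] (faults so far: 3)
  step 5: ref 3 -> FAULT, evict 4, frames=[3,6] (faults so far: 4)
  step 6: ref 3 -> HIT, frames=[3,6] (faults so far: 4)
  step 7: ref 6 -> HIT, frames=[3,6] (faults so far: 4)
  step 8: ref 1 -> FAULT, evict 6, frames=[3,1] (faults so far: 5)
  step 9: ref 3 -> HIT, frames=[3,1] (faults so far: 5)
  step 10: ref 2 -> FAULT, evict 1, frames=[3,2] (faults so far: 6)
  step 11: ref 3 -> HIT, frames=[3,2] (faults so far: 6)
  step 12: ref 4 -> FAULT, evict 2, frames=[3,4] (faults so far: 7)
  step 13: ref 3 -> HIT, frames=[3,4] (faults so far: 7)
  step 14: ref 1 -> FAULT, evict 3, frames=[1,4] (faults so far: 8)
  step 15: ref 4 -> HIT, frames=[1,4] (faults so far: 8)
  Optimal total faults: 8

Answer: 12 11 8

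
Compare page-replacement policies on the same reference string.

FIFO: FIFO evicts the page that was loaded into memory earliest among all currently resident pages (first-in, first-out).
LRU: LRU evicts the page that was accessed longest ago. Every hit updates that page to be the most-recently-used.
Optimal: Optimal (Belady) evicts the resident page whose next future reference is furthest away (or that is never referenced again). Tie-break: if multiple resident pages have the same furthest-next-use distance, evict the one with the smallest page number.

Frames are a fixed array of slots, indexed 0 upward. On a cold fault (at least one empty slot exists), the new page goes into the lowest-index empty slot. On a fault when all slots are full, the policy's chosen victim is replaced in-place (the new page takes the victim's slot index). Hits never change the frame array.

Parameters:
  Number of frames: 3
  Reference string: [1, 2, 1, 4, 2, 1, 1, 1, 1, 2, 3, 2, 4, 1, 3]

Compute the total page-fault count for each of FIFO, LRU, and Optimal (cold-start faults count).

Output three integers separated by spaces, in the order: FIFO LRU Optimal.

Answer: 5 7 5

Derivation:
--- FIFO ---
  step 0: ref 1 -> FAULT, frames=[1,-,-] (faults so far: 1)
  step 1: ref 2 -> FAULT, frames=[1,2,-] (faults so far: 2)
  step 2: ref 1 -> HIT, frames=[1,2,-] (faults so far: 2)
  step 3: ref 4 -> FAULT, frames=[1,2,4] (faults so far: 3)
  step 4: ref 2 -> HIT, frames=[1,2,4] (faults so far: 3)
  step 5: ref 1 -> HIT, frames=[1,2,4] (faults so far: 3)
  step 6: ref 1 -> HIT, frames=[1,2,4] (faults so far: 3)
  step 7: ref 1 -> HIT, frames=[1,2,4] (faults so far: 3)
  step 8: ref 1 -> HIT, frames=[1,2,4] (faults so far: 3)
  step 9: ref 2 -> HIT, frames=[1,2,4] (faults so far: 3)
  step 10: ref 3 -> FAULT, evict 1, frames=[3,2,4] (faults so far: 4)
  step 11: ref 2 -> HIT, frames=[3,2,4] (faults so far: 4)
  step 12: ref 4 -> HIT, frames=[3,2,4] (faults so far: 4)
  step 13: ref 1 -> FAULT, evict 2, frames=[3,1,4] (faults so far: 5)
  step 14: ref 3 -> HIT, frames=[3,1,4] (faults so far: 5)
  FIFO total faults: 5
--- LRU ---
  step 0: ref 1 -> FAULT, frames=[1,-,-] (faults so far: 1)
  step 1: ref 2 -> FAULT, frames=[1,2,-] (faults so far: 2)
  step 2: ref 1 -> HIT, frames=[1,2,-] (faults so far: 2)
  step 3: ref 4 -> FAULT, frames=[1,2,4] (faults so far: 3)
  step 4: ref 2 -> HIT, frames=[1,2,4] (faults so far: 3)
  step 5: ref 1 -> HIT, frames=[1,2,4] (faults so far: 3)
  step 6: ref 1 -> HIT, frames=[1,2,4] (faults so far: 3)
  step 7: ref 1 -> HIT, frames=[1,2,4] (faults so far: 3)
  step 8: ref 1 -> HIT, frames=[1,2,4] (faults so far: 3)
  step 9: ref 2 -> HIT, frames=[1,2,4] (faults so far: 3)
  step 10: ref 3 -> FAULT, evict 4, frames=[1,2,3] (faults so far: 4)
  step 11: ref 2 -> HIT, frames=[1,2,3] (faults so far: 4)
  step 12: ref 4 -> FAULT, evict 1, frames=[4,2,3] (faults so far: 5)
  step 13: ref 1 -> FAULT, evict 3, frames=[4,2,1] (faults so far: 6)
  step 14: ref 3 -> FAULT, evict 2, frames=[4,3,1] (faults so far: 7)
  LRU total faults: 7
--- Optimal ---
  step 0: ref 1 -> FAULT, frames=[1,-,-] (faults so far: 1)
  step 1: ref 2 -> FAULT, frames=[1,2,-] (faults so far: 2)
  step 2: ref 1 -> HIT, frames=[1,2,-] (faults so far: 2)
  step 3: ref 4 -> FAULT, frames=[1,2,4] (faults so far: 3)
  step 4: ref 2 -> HIT, frames=[1,2,4] (faults so far: 3)
  step 5: ref 1 -> HIT, frames=[1,2,4] (faults so far: 3)
  step 6: ref 1 -> HIT, frames=[1,2,4] (faults so far: 3)
  step 7: ref 1 -> HIT, frames=[1,2,4] (faults so far: 3)
  step 8: ref 1 -> HIT, frames=[1,2,4] (faults so far: 3)
  step 9: ref 2 -> HIT, frames=[1,2,4] (faults so far: 3)
  step 10: ref 3 -> FAULT, evict 1, frames=[3,2,4] (faults so far: 4)
  step 11: ref 2 -> HIT, frames=[3,2,4] (faults so far: 4)
  step 12: ref 4 -> HIT, frames=[3,2,4] (faults so far: 4)
  step 13: ref 1 -> FAULT, evict 2, frames=[3,1,4] (faults so far: 5)
  step 14: ref 3 -> HIT, frames=[3,1,4] (faults so far: 5)
  Optimal total faults: 5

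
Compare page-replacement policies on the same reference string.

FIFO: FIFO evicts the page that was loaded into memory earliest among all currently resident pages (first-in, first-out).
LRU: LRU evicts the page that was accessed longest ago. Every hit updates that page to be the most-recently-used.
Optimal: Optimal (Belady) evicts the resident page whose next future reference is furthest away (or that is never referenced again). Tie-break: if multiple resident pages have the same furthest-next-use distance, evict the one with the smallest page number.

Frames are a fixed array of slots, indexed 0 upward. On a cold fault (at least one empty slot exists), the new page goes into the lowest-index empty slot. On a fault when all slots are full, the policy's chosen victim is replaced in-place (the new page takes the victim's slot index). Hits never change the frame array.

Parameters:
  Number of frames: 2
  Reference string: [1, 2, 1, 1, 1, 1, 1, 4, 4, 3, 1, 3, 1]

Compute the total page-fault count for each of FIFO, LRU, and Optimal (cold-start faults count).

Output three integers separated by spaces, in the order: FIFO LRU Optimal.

--- FIFO ---
  step 0: ref 1 -> FAULT, frames=[1,-] (faults so far: 1)
  step 1: ref 2 -> FAULT, frames=[1,2] (faults so far: 2)
  step 2: ref 1 -> HIT, frames=[1,2] (faults so far: 2)
  step 3: ref 1 -> HIT, frames=[1,2] (faults so far: 2)
  step 4: ref 1 -> HIT, frames=[1,2] (faults so far: 2)
  step 5: ref 1 -> HIT, frames=[1,2] (faults so far: 2)
  step 6: ref 1 -> HIT, frames=[1,2] (faults so far: 2)
  step 7: ref 4 -> FAULT, evict 1, frames=[4,2] (faults so far: 3)
  step 8: ref 4 -> HIT, frames=[4,2] (faults so far: 3)
  step 9: ref 3 -> FAULT, evict 2, frames=[4,3] (faults so far: 4)
  step 10: ref 1 -> FAULT, evict 4, frames=[1,3] (faults so far: 5)
  step 11: ref 3 -> HIT, frames=[1,3] (faults so far: 5)
  step 12: ref 1 -> HIT, frames=[1,3] (faults so far: 5)
  FIFO total faults: 5
--- LRU ---
  step 0: ref 1 -> FAULT, frames=[1,-] (faults so far: 1)
  step 1: ref 2 -> FAULT, frames=[1,2] (faults so far: 2)
  step 2: ref 1 -> HIT, frames=[1,2] (faults so far: 2)
  step 3: ref 1 -> HIT, frames=[1,2] (faults so far: 2)
  step 4: ref 1 -> HIT, frames=[1,2] (faults so far: 2)
  step 5: ref 1 -> HIT, frames=[1,2] (faults so far: 2)
  step 6: ref 1 -> HIT, frames=[1,2] (faults so far: 2)
  step 7: ref 4 -> FAULT, evict 2, frames=[1,4] (faults so far: 3)
  step 8: ref 4 -> HIT, frames=[1,4] (faults so far: 3)
  step 9: ref 3 -> FAULT, evict 1, frames=[3,4] (faults so far: 4)
  step 10: ref 1 -> FAULT, evict 4, frames=[3,1] (faults so far: 5)
  step 11: ref 3 -> HIT, frames=[3,1] (faults so far: 5)
  step 12: ref 1 -> HIT, frames=[3,1] (faults so far: 5)
  LRU total faults: 5
--- Optimal ---
  step 0: ref 1 -> FAULT, frames=[1,-] (faults so far: 1)
  step 1: ref 2 -> FAULT, frames=[1,2] (faults so far: 2)
  step 2: ref 1 -> HIT, frames=[1,2] (faults so far: 2)
  step 3: ref 1 -> HIT, frames=[1,2] (faults so far: 2)
  step 4: ref 1 -> HIT, frames=[1,2] (faults so far: 2)
  step 5: ref 1 -> HIT, frames=[1,2] (faults so far: 2)
  step 6: ref 1 -> HIT, frames=[1,2] (faults so far: 2)
  step 7: ref 4 -> FAULT, evict 2, frames=[1,4] (faults so far: 3)
  step 8: ref 4 -> HIT, frames=[1,4] (faults so far: 3)
  step 9: ref 3 -> FAULT, evict 4, frames=[1,3] (faults so far: 4)
  step 10: ref 1 -> HIT, frames=[1,3] (faults so far: 4)
  step 11: ref 3 -> HIT, frames=[1,3] (faults so far: 4)
  step 12: ref 1 -> HIT, frames=[1,3] (faults so far: 4)
  Optimal total faults: 4

Answer: 5 5 4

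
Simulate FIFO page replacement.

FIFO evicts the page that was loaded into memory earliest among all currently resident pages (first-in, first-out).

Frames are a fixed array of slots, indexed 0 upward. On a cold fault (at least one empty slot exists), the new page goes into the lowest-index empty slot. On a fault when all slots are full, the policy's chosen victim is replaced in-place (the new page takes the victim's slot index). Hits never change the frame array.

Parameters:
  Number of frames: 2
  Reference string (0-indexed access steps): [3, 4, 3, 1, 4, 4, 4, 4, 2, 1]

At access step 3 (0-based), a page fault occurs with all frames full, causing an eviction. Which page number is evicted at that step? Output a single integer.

Step 0: ref 3 -> FAULT, frames=[3,-]
Step 1: ref 4 -> FAULT, frames=[3,4]
Step 2: ref 3 -> HIT, frames=[3,4]
Step 3: ref 1 -> FAULT, evict 3, frames=[1,4]
At step 3: evicted page 3

Answer: 3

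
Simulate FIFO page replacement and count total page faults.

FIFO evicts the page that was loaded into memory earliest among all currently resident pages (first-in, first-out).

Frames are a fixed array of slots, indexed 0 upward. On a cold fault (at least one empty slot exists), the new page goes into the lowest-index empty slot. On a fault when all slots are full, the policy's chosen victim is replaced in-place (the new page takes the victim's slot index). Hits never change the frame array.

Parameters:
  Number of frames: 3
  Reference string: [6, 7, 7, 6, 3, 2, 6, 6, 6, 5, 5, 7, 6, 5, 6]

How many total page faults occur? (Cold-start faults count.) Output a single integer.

Step 0: ref 6 → FAULT, frames=[6,-,-]
Step 1: ref 7 → FAULT, frames=[6,7,-]
Step 2: ref 7 → HIT, frames=[6,7,-]
Step 3: ref 6 → HIT, frames=[6,7,-]
Step 4: ref 3 → FAULT, frames=[6,7,3]
Step 5: ref 2 → FAULT (evict 6), frames=[2,7,3]
Step 6: ref 6 → FAULT (evict 7), frames=[2,6,3]
Step 7: ref 6 → HIT, frames=[2,6,3]
Step 8: ref 6 → HIT, frames=[2,6,3]
Step 9: ref 5 → FAULT (evict 3), frames=[2,6,5]
Step 10: ref 5 → HIT, frames=[2,6,5]
Step 11: ref 7 → FAULT (evict 2), frames=[7,6,5]
Step 12: ref 6 → HIT, frames=[7,6,5]
Step 13: ref 5 → HIT, frames=[7,6,5]
Step 14: ref 6 → HIT, frames=[7,6,5]
Total faults: 7

Answer: 7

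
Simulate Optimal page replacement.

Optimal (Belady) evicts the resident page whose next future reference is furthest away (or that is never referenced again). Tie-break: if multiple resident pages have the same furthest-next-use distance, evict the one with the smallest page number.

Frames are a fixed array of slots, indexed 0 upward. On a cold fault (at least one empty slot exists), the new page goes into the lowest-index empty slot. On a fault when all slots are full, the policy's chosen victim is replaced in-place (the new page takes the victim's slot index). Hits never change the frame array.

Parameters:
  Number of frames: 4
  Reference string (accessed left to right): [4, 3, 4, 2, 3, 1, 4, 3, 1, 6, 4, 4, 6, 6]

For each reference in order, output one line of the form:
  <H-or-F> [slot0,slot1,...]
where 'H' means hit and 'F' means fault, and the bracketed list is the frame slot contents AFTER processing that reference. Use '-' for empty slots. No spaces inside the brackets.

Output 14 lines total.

F [4,-,-,-]
F [4,3,-,-]
H [4,3,-,-]
F [4,3,2,-]
H [4,3,2,-]
F [4,3,2,1]
H [4,3,2,1]
H [4,3,2,1]
H [4,3,2,1]
F [4,3,2,6]
H [4,3,2,6]
H [4,3,2,6]
H [4,3,2,6]
H [4,3,2,6]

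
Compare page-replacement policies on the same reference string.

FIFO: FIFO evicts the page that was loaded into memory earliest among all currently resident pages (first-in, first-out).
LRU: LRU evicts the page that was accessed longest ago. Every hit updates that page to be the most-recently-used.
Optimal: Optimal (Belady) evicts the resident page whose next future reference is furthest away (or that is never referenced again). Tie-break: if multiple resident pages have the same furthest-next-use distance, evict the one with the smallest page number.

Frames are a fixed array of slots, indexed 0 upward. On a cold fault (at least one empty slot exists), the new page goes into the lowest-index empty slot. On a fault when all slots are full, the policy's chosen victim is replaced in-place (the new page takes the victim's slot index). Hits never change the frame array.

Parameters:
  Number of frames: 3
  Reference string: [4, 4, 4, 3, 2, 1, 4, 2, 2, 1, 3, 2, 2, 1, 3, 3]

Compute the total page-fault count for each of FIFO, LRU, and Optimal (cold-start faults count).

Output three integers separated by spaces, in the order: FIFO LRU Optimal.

--- FIFO ---
  step 0: ref 4 -> FAULT, frames=[4,-,-] (faults so far: 1)
  step 1: ref 4 -> HIT, frames=[4,-,-] (faults so far: 1)
  step 2: ref 4 -> HIT, frames=[4,-,-] (faults so far: 1)
  step 3: ref 3 -> FAULT, frames=[4,3,-] (faults so far: 2)
  step 4: ref 2 -> FAULT, frames=[4,3,2] (faults so far: 3)
  step 5: ref 1 -> FAULT, evict 4, frames=[1,3,2] (faults so far: 4)
  step 6: ref 4 -> FAULT, evict 3, frames=[1,4,2] (faults so far: 5)
  step 7: ref 2 -> HIT, frames=[1,4,2] (faults so far: 5)
  step 8: ref 2 -> HIT, frames=[1,4,2] (faults so far: 5)
  step 9: ref 1 -> HIT, frames=[1,4,2] (faults so far: 5)
  step 10: ref 3 -> FAULT, evict 2, frames=[1,4,3] (faults so far: 6)
  step 11: ref 2 -> FAULT, evict 1, frames=[2,4,3] (faults so far: 7)
  step 12: ref 2 -> HIT, frames=[2,4,3] (faults so far: 7)
  step 13: ref 1 -> FAULT, evict 4, frames=[2,1,3] (faults so far: 8)
  step 14: ref 3 -> HIT, frames=[2,1,3] (faults so far: 8)
  step 15: ref 3 -> HIT, frames=[2,1,3] (faults so far: 8)
  FIFO total faults: 8
--- LRU ---
  step 0: ref 4 -> FAULT, frames=[4,-,-] (faults so far: 1)
  step 1: ref 4 -> HIT, frames=[4,-,-] (faults so far: 1)
  step 2: ref 4 -> HIT, frames=[4,-,-] (faults so far: 1)
  step 3: ref 3 -> FAULT, frames=[4,3,-] (faults so far: 2)
  step 4: ref 2 -> FAULT, frames=[4,3,2] (faults so far: 3)
  step 5: ref 1 -> FAULT, evict 4, frames=[1,3,2] (faults so far: 4)
  step 6: ref 4 -> FAULT, evict 3, frames=[1,4,2] (faults so far: 5)
  step 7: ref 2 -> HIT, frames=[1,4,2] (faults so far: 5)
  step 8: ref 2 -> HIT, frames=[1,4,2] (faults so far: 5)
  step 9: ref 1 -> HIT, frames=[1,4,2] (faults so far: 5)
  step 10: ref 3 -> FAULT, evict 4, frames=[1,3,2] (faults so far: 6)
  step 11: ref 2 -> HIT, frames=[1,3,2] (faults so far: 6)
  step 12: ref 2 -> HIT, frames=[1,3,2] (faults so far: 6)
  step 13: ref 1 -> HIT, frames=[1,3,2] (faults so far: 6)
  step 14: ref 3 -> HIT, frames=[1,3,2] (faults so far: 6)
  step 15: ref 3 -> HIT, frames=[1,3,2] (faults so far: 6)
  LRU total faults: 6
--- Optimal ---
  step 0: ref 4 -> FAULT, frames=[4,-,-] (faults so far: 1)
  step 1: ref 4 -> HIT, frames=[4,-,-] (faults so far: 1)
  step 2: ref 4 -> HIT, frames=[4,-,-] (faults so far: 1)
  step 3: ref 3 -> FAULT, frames=[4,3,-] (faults so far: 2)
  step 4: ref 2 -> FAULT, frames=[4,3,2] (faults so far: 3)
  step 5: ref 1 -> FAULT, evict 3, frames=[4,1,2] (faults so far: 4)
  step 6: ref 4 -> HIT, frames=[4,1,2] (faults so far: 4)
  step 7: ref 2 -> HIT, frames=[4,1,2] (faults so far: 4)
  step 8: ref 2 -> HIT, frames=[4,1,2] (faults so far: 4)
  step 9: ref 1 -> HIT, frames=[4,1,2] (faults so far: 4)
  step 10: ref 3 -> FAULT, evict 4, frames=[3,1,2] (faults so far: 5)
  step 11: ref 2 -> HIT, frames=[3,1,2] (faults so far: 5)
  step 12: ref 2 -> HIT, frames=[3,1,2] (faults so far: 5)
  step 13: ref 1 -> HIT, frames=[3,1,2] (faults so far: 5)
  step 14: ref 3 -> HIT, frames=[3,1,2] (faults so far: 5)
  step 15: ref 3 -> HIT, frames=[3,1,2] (faults so far: 5)
  Optimal total faults: 5

Answer: 8 6 5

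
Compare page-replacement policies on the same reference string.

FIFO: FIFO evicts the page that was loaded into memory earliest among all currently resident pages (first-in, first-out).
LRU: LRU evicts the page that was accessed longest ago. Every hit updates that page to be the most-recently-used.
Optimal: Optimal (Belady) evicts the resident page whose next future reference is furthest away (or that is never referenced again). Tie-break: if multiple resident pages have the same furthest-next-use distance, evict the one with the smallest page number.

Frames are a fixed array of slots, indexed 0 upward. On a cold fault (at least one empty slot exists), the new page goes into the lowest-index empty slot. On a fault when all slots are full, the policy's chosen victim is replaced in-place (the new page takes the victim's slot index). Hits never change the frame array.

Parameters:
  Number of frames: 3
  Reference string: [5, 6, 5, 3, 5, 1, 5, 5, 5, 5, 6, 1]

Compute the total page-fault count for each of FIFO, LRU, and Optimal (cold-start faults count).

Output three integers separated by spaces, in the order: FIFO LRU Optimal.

Answer: 6 5 4

Derivation:
--- FIFO ---
  step 0: ref 5 -> FAULT, frames=[5,-,-] (faults so far: 1)
  step 1: ref 6 -> FAULT, frames=[5,6,-] (faults so far: 2)
  step 2: ref 5 -> HIT, frames=[5,6,-] (faults so far: 2)
  step 3: ref 3 -> FAULT, frames=[5,6,3] (faults so far: 3)
  step 4: ref 5 -> HIT, frames=[5,6,3] (faults so far: 3)
  step 5: ref 1 -> FAULT, evict 5, frames=[1,6,3] (faults so far: 4)
  step 6: ref 5 -> FAULT, evict 6, frames=[1,5,3] (faults so far: 5)
  step 7: ref 5 -> HIT, frames=[1,5,3] (faults so far: 5)
  step 8: ref 5 -> HIT, frames=[1,5,3] (faults so far: 5)
  step 9: ref 5 -> HIT, frames=[1,5,3] (faults so far: 5)
  step 10: ref 6 -> FAULT, evict 3, frames=[1,5,6] (faults so far: 6)
  step 11: ref 1 -> HIT, frames=[1,5,6] (faults so far: 6)
  FIFO total faults: 6
--- LRU ---
  step 0: ref 5 -> FAULT, frames=[5,-,-] (faults so far: 1)
  step 1: ref 6 -> FAULT, frames=[5,6,-] (faults so far: 2)
  step 2: ref 5 -> HIT, frames=[5,6,-] (faults so far: 2)
  step 3: ref 3 -> FAULT, frames=[5,6,3] (faults so far: 3)
  step 4: ref 5 -> HIT, frames=[5,6,3] (faults so far: 3)
  step 5: ref 1 -> FAULT, evict 6, frames=[5,1,3] (faults so far: 4)
  step 6: ref 5 -> HIT, frames=[5,1,3] (faults so far: 4)
  step 7: ref 5 -> HIT, frames=[5,1,3] (faults so far: 4)
  step 8: ref 5 -> HIT, frames=[5,1,3] (faults so far: 4)
  step 9: ref 5 -> HIT, frames=[5,1,3] (faults so far: 4)
  step 10: ref 6 -> FAULT, evict 3, frames=[5,1,6] (faults so far: 5)
  step 11: ref 1 -> HIT, frames=[5,1,6] (faults so far: 5)
  LRU total faults: 5
--- Optimal ---
  step 0: ref 5 -> FAULT, frames=[5,-,-] (faults so far: 1)
  step 1: ref 6 -> FAULT, frames=[5,6,-] (faults so far: 2)
  step 2: ref 5 -> HIT, frames=[5,6,-] (faults so far: 2)
  step 3: ref 3 -> FAULT, frames=[5,6,3] (faults so far: 3)
  step 4: ref 5 -> HIT, frames=[5,6,3] (faults so far: 3)
  step 5: ref 1 -> FAULT, evict 3, frames=[5,6,1] (faults so far: 4)
  step 6: ref 5 -> HIT, frames=[5,6,1] (faults so far: 4)
  step 7: ref 5 -> HIT, frames=[5,6,1] (faults so far: 4)
  step 8: ref 5 -> HIT, frames=[5,6,1] (faults so far: 4)
  step 9: ref 5 -> HIT, frames=[5,6,1] (faults so far: 4)
  step 10: ref 6 -> HIT, frames=[5,6,1] (faults so far: 4)
  step 11: ref 1 -> HIT, frames=[5,6,1] (faults so far: 4)
  Optimal total faults: 4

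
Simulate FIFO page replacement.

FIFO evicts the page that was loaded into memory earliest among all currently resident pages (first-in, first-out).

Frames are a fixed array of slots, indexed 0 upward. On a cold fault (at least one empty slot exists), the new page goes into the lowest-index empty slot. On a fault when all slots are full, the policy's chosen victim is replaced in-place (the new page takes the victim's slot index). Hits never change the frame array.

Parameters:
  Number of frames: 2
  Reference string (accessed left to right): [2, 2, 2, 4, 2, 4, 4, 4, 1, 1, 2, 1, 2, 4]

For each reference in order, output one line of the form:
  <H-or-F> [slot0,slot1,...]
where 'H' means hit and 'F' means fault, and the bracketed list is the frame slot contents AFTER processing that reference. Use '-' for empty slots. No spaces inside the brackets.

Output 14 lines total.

F [2,-]
H [2,-]
H [2,-]
F [2,4]
H [2,4]
H [2,4]
H [2,4]
H [2,4]
F [1,4]
H [1,4]
F [1,2]
H [1,2]
H [1,2]
F [4,2]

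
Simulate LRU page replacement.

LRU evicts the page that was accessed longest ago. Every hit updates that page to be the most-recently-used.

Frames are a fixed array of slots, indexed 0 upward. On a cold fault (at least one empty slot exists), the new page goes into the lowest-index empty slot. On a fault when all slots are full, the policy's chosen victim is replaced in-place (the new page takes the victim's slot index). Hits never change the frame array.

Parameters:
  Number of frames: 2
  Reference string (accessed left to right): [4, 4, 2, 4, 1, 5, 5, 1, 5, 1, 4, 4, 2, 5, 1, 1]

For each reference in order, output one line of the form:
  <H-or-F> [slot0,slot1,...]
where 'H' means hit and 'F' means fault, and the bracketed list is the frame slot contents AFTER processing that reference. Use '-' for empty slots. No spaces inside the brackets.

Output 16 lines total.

F [4,-]
H [4,-]
F [4,2]
H [4,2]
F [4,1]
F [5,1]
H [5,1]
H [5,1]
H [5,1]
H [5,1]
F [4,1]
H [4,1]
F [4,2]
F [5,2]
F [5,1]
H [5,1]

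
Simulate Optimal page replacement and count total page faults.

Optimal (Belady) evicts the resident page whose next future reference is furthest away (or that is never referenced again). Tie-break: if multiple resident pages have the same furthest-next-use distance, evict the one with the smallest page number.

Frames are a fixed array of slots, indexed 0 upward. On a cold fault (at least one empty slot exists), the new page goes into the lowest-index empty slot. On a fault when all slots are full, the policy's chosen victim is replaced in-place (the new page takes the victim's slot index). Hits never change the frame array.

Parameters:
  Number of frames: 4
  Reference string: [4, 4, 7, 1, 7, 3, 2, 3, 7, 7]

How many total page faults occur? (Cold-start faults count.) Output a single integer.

Step 0: ref 4 → FAULT, frames=[4,-,-,-]
Step 1: ref 4 → HIT, frames=[4,-,-,-]
Step 2: ref 7 → FAULT, frames=[4,7,-,-]
Step 3: ref 1 → FAULT, frames=[4,7,1,-]
Step 4: ref 7 → HIT, frames=[4,7,1,-]
Step 5: ref 3 → FAULT, frames=[4,7,1,3]
Step 6: ref 2 → FAULT (evict 1), frames=[4,7,2,3]
Step 7: ref 3 → HIT, frames=[4,7,2,3]
Step 8: ref 7 → HIT, frames=[4,7,2,3]
Step 9: ref 7 → HIT, frames=[4,7,2,3]
Total faults: 5

Answer: 5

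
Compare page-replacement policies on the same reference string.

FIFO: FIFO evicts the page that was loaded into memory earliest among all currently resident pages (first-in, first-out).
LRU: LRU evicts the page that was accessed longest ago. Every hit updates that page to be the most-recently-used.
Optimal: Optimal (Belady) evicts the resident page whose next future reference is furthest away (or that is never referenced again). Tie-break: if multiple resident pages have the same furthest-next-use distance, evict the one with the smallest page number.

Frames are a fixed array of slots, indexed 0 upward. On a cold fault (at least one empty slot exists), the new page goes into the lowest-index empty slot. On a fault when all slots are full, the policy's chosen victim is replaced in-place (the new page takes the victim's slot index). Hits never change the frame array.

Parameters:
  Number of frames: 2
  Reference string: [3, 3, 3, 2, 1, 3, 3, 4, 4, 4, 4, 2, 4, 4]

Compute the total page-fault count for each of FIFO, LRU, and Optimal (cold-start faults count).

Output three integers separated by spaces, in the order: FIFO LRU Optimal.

Answer: 6 6 5

Derivation:
--- FIFO ---
  step 0: ref 3 -> FAULT, frames=[3,-] (faults so far: 1)
  step 1: ref 3 -> HIT, frames=[3,-] (faults so far: 1)
  step 2: ref 3 -> HIT, frames=[3,-] (faults so far: 1)
  step 3: ref 2 -> FAULT, frames=[3,2] (faults so far: 2)
  step 4: ref 1 -> FAULT, evict 3, frames=[1,2] (faults so far: 3)
  step 5: ref 3 -> FAULT, evict 2, frames=[1,3] (faults so far: 4)
  step 6: ref 3 -> HIT, frames=[1,3] (faults so far: 4)
  step 7: ref 4 -> FAULT, evict 1, frames=[4,3] (faults so far: 5)
  step 8: ref 4 -> HIT, frames=[4,3] (faults so far: 5)
  step 9: ref 4 -> HIT, frames=[4,3] (faults so far: 5)
  step 10: ref 4 -> HIT, frames=[4,3] (faults so far: 5)
  step 11: ref 2 -> FAULT, evict 3, frames=[4,2] (faults so far: 6)
  step 12: ref 4 -> HIT, frames=[4,2] (faults so far: 6)
  step 13: ref 4 -> HIT, frames=[4,2] (faults so far: 6)
  FIFO total faults: 6
--- LRU ---
  step 0: ref 3 -> FAULT, frames=[3,-] (faults so far: 1)
  step 1: ref 3 -> HIT, frames=[3,-] (faults so far: 1)
  step 2: ref 3 -> HIT, frames=[3,-] (faults so far: 1)
  step 3: ref 2 -> FAULT, frames=[3,2] (faults so far: 2)
  step 4: ref 1 -> FAULT, evict 3, frames=[1,2] (faults so far: 3)
  step 5: ref 3 -> FAULT, evict 2, frames=[1,3] (faults so far: 4)
  step 6: ref 3 -> HIT, frames=[1,3] (faults so far: 4)
  step 7: ref 4 -> FAULT, evict 1, frames=[4,3] (faults so far: 5)
  step 8: ref 4 -> HIT, frames=[4,3] (faults so far: 5)
  step 9: ref 4 -> HIT, frames=[4,3] (faults so far: 5)
  step 10: ref 4 -> HIT, frames=[4,3] (faults so far: 5)
  step 11: ref 2 -> FAULT, evict 3, frames=[4,2] (faults so far: 6)
  step 12: ref 4 -> HIT, frames=[4,2] (faults so far: 6)
  step 13: ref 4 -> HIT, frames=[4,2] (faults so far: 6)
  LRU total faults: 6
--- Optimal ---
  step 0: ref 3 -> FAULT, frames=[3,-] (faults so far: 1)
  step 1: ref 3 -> HIT, frames=[3,-] (faults so far: 1)
  step 2: ref 3 -> HIT, frames=[3,-] (faults so far: 1)
  step 3: ref 2 -> FAULT, frames=[3,2] (faults so far: 2)
  step 4: ref 1 -> FAULT, evict 2, frames=[3,1] (faults so far: 3)
  step 5: ref 3 -> HIT, frames=[3,1] (faults so far: 3)
  step 6: ref 3 -> HIT, frames=[3,1] (faults so far: 3)
  step 7: ref 4 -> FAULT, evict 1, frames=[3,4] (faults so far: 4)
  step 8: ref 4 -> HIT, frames=[3,4] (faults so far: 4)
  step 9: ref 4 -> HIT, frames=[3,4] (faults so far: 4)
  step 10: ref 4 -> HIT, frames=[3,4] (faults so far: 4)
  step 11: ref 2 -> FAULT, evict 3, frames=[2,4] (faults so far: 5)
  step 12: ref 4 -> HIT, frames=[2,4] (faults so far: 5)
  step 13: ref 4 -> HIT, frames=[2,4] (faults so far: 5)
  Optimal total faults: 5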